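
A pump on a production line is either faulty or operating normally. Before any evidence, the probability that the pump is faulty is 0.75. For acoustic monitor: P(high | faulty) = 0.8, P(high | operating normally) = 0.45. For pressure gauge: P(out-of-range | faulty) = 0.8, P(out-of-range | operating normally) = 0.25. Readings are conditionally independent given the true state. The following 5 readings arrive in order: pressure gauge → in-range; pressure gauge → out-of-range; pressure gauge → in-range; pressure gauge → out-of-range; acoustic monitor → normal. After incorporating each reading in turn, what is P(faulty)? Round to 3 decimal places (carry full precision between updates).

Each posterior becomes the prior for the next update.
After pressure gauge='in-range': P(faulty) = 0.2·0.7500 / (0.2·0.7500 + 0.75·0.2500) ≈ 0.4444
After pressure gauge='out-of-range': P(faulty) = 0.8·0.4444 / (0.8·0.4444 + 0.25·0.5556) ≈ 0.7191
After pressure gauge='in-range': P(faulty) = 0.2·0.7191 / (0.2·0.7191 + 0.75·0.2809) ≈ 0.4057
After pressure gauge='out-of-range': P(faulty) = 0.8·0.4057 / (0.8·0.4057 + 0.25·0.5943) ≈ 0.6860
After acoustic monitor='normal': P(faulty) = 0.2·0.6860 / (0.2·0.6860 + 0.55·0.3140) ≈ 0.4427

0.443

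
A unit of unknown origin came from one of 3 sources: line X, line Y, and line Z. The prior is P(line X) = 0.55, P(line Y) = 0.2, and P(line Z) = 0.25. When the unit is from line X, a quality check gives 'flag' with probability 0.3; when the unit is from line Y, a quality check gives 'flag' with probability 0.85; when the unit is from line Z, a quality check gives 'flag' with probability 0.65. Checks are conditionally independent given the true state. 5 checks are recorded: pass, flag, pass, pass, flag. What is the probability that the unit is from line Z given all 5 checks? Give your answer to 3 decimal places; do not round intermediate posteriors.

0.206

After 'pass': normaliser = 0.7·0.5500 + 0.15·0.2000 + 0.35·0.2500; P(line X) ≈ 0.7662, P(line Y) ≈ 0.0597, P(line Z) ≈ 0.1741
After 'flag': normaliser = 0.3·0.7662 + 0.85·0.0597 + 0.65·0.1741; P(line X) ≈ 0.5837, P(line Y) ≈ 0.1289, P(line Z) ≈ 0.2874
After 'pass': normaliser = 0.7·0.5837 + 0.15·0.1289 + 0.35·0.2874; P(line X) ≈ 0.7731, P(line Y) ≈ 0.0366, P(line Z) ≈ 0.1903
After 'pass': normaliser = 0.7·0.7731 + 0.15·0.0366 + 0.35·0.1903; P(line X) ≈ 0.8824, P(line Y) ≈ 0.0089, P(line Z) ≈ 0.1086
After 'flag': normaliser = 0.3·0.8824 + 0.85·0.0089 + 0.65·0.1086; P(line X) ≈ 0.7719, P(line Y) ≈ 0.0222, P(line Z) ≈ 0.2059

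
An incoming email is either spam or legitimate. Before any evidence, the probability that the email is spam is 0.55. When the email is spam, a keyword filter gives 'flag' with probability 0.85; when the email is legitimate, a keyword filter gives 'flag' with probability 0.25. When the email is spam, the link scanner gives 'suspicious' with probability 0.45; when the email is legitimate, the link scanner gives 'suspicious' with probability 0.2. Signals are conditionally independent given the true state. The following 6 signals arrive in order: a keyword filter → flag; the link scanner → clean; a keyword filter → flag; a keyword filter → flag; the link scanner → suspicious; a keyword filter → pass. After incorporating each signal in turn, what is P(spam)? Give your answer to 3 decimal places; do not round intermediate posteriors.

Apply Bayes' rule sequentially, carrying P(spam) forward.
After a keyword filter='flag': P(spam) = 0.85·0.5500 / (0.85·0.5500 + 0.25·0.4500) ≈ 0.8060
After the link scanner='clean': P(spam) = 0.55·0.8060 / (0.55·0.8060 + 0.8·0.1940) ≈ 0.7407
After a keyword filter='flag': P(spam) = 0.85·0.7407 / (0.85·0.7407 + 0.25·0.2593) ≈ 0.9067
After a keyword filter='flag': P(spam) = 0.85·0.9067 / (0.85·0.9067 + 0.25·0.0933) ≈ 0.9706
After the link scanner='suspicious': P(spam) = 0.45·0.9706 / (0.45·0.9706 + 0.2·0.0294) ≈ 0.9867
After a keyword filter='pass': P(spam) = 0.15·0.9867 / (0.15·0.9867 + 0.75·0.0133) ≈ 0.9370

0.937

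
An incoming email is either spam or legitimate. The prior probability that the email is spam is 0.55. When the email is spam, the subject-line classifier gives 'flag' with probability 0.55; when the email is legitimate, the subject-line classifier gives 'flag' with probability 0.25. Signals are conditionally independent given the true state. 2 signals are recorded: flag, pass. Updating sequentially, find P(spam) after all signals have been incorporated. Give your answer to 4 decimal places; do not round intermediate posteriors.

0.6173

After 'flag': P(spam) = 0.55·0.5500 / (0.55·0.5500 + 0.25·0.4500) ≈ 0.7289
After 'pass': P(spam) = 0.45·0.7289 / (0.45·0.7289 + 0.75·0.2711) ≈ 0.6173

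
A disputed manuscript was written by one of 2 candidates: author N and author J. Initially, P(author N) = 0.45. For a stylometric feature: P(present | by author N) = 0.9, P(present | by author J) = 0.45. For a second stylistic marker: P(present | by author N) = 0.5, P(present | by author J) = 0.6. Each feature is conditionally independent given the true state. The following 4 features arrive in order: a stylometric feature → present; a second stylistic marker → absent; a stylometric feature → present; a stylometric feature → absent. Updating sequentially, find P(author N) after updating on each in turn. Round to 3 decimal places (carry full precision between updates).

0.427

After a stylometric feature='present': P(author N) = 0.9·0.4500 / (0.9·0.4500 + 0.45·0.5500) ≈ 0.6207
After a second stylistic marker='absent': P(author N) = 0.5·0.6207 / (0.5·0.6207 + 0.4·0.3793) ≈ 0.6716
After a stylometric feature='present': P(author N) = 0.9·0.6716 / (0.9·0.6716 + 0.45·0.3284) ≈ 0.8036
After a stylometric feature='absent': P(author N) = 0.1·0.8036 / (0.1·0.8036 + 0.55·0.1964) ≈ 0.4265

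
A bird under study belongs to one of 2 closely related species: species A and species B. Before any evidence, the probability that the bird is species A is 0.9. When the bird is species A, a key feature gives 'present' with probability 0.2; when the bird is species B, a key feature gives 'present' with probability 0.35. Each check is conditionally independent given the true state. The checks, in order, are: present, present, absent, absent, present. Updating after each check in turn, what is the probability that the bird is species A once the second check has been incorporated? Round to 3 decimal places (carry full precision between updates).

After 'present': P(species A) = 0.2·0.9000 / (0.2·0.9000 + 0.35·0.1000) ≈ 0.8372
After 'present': P(species A) = 0.2·0.8372 / (0.2·0.8372 + 0.35·0.1628) ≈ 0.7461

0.746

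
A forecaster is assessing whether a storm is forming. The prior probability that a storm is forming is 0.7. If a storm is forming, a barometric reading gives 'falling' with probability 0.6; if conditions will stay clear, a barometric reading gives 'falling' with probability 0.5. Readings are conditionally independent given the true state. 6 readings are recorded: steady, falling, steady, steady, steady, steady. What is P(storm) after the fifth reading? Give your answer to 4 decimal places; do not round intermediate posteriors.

0.5342

After 'steady': P(storm) = 0.4·0.7000 / (0.4·0.7000 + 0.5·0.3000) ≈ 0.6512
After 'falling': P(storm) = 0.6·0.6512 / (0.6·0.6512 + 0.5·0.3488) ≈ 0.6914
After 'steady': P(storm) = 0.4·0.6914 / (0.4·0.6914 + 0.5·0.3086) ≈ 0.6418
After 'steady': P(storm) = 0.4·0.6418 / (0.4·0.6418 + 0.5·0.3582) ≈ 0.5891
After 'steady': P(storm) = 0.4·0.5891 / (0.4·0.5891 + 0.5·0.4109) ≈ 0.5342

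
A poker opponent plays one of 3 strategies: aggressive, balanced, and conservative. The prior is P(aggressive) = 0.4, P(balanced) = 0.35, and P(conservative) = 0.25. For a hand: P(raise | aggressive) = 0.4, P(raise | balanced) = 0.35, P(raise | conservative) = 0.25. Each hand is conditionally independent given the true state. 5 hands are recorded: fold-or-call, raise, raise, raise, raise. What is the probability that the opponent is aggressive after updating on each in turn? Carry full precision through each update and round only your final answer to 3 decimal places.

After 'fold-or-call': normaliser = 0.6·0.4000 + 0.65·0.3500 + 0.75·0.2500; P(aggressive) ≈ 0.3664, P(balanced) ≈ 0.3473, P(conservative) ≈ 0.2863
After 'raise': normaliser = 0.4·0.3664 + 0.35·0.3473 + 0.25·0.2863; P(aggressive) ≈ 0.4315, P(balanced) ≈ 0.3579, P(conservative) ≈ 0.2107
After 'raise': normaliser = 0.4·0.4315 + 0.35·0.3579 + 0.25·0.2107; P(aggressive) ≈ 0.4924, P(balanced) ≈ 0.3573, P(conservative) ≈ 0.1503
After 'raise': normaliser = 0.4·0.4924 + 0.35·0.3573 + 0.25·0.1503; P(aggressive) ≈ 0.5477, P(balanced) ≈ 0.3478, P(conservative) ≈ 0.1045
After 'raise': normaliser = 0.4·0.5477 + 0.35·0.3478 + 0.25·0.1045; P(aggressive) ≈ 0.5971, P(balanced) ≈ 0.3318, P(conservative) ≈ 0.0712

0.597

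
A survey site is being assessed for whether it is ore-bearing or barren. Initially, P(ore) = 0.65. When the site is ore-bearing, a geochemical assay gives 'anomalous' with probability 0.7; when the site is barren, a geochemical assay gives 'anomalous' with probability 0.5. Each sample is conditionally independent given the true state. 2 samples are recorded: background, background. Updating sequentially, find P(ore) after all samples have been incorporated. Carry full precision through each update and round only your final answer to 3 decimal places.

Apply Bayes' rule sequentially, carrying P(ore) forward.
After 'background': P(ore) = 0.3·0.6500 / (0.3·0.6500 + 0.5·0.3500) ≈ 0.5270
After 'background': P(ore) = 0.3·0.5270 / (0.3·0.5270 + 0.5·0.4730) ≈ 0.4007

0.401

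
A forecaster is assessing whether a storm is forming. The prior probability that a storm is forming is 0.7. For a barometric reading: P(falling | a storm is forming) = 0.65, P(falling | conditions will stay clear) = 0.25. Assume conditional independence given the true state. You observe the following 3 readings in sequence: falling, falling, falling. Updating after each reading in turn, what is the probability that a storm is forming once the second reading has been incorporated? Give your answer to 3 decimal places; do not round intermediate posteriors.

After 'falling': P(storm) = 0.65·0.7000 / (0.65·0.7000 + 0.25·0.3000) ≈ 0.8585
After 'falling': P(storm) = 0.65·0.8585 / (0.65·0.8585 + 0.25·0.1415) ≈ 0.9404

0.940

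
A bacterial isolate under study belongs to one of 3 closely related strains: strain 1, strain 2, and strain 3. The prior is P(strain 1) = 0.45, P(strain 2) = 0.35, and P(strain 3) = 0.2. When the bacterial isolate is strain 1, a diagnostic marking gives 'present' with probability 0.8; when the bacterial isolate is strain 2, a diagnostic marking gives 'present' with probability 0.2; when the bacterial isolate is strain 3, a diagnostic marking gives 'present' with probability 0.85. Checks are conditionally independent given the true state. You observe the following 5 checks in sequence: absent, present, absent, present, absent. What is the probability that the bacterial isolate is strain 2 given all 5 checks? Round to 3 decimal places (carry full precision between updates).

0.720

After 'absent': normaliser = 0.2·0.4500 + 0.8·0.3500 + 0.15·0.2000; P(strain 1) ≈ 0.2250, P(strain 2) ≈ 0.7000, P(strain 3) ≈ 0.0750
After 'present': normaliser = 0.8·0.2250 + 0.2·0.7000 + 0.85·0.0750; P(strain 1) ≈ 0.4691, P(strain 2) ≈ 0.3648, P(strain 3) ≈ 0.1661
After 'absent': normaliser = 0.2·0.4691 + 0.8·0.3648 + 0.15·0.1661; P(strain 1) ≈ 0.2285, P(strain 2) ≈ 0.7108, P(strain 3) ≈ 0.0607
After 'present': normaliser = 0.8·0.2285 + 0.2·0.7108 + 0.85·0.0607; P(strain 1) ≈ 0.4854, P(strain 2) ≈ 0.3776, P(strain 3) ≈ 0.1370
After 'absent': normaliser = 0.2·0.4854 + 0.8·0.3776 + 0.15·0.1370; P(strain 1) ≈ 0.2313, P(strain 2) ≈ 0.7197, P(strain 3) ≈ 0.0490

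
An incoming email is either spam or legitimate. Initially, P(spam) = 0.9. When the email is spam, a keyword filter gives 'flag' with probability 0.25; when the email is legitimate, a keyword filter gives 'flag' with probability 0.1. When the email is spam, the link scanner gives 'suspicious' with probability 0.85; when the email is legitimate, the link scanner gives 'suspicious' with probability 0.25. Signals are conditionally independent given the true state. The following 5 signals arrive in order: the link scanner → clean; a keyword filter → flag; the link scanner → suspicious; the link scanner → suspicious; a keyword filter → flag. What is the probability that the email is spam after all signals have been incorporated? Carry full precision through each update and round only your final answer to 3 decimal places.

0.992

Apply Bayes' rule sequentially, carrying P(spam) forward.
After the link scanner='clean': P(spam) = 0.15·0.9000 / (0.15·0.9000 + 0.75·0.1000) ≈ 0.6429
After a keyword filter='flag': P(spam) = 0.25·0.6429 / (0.25·0.6429 + 0.1·0.3571) ≈ 0.8182
After the link scanner='suspicious': P(spam) = 0.85·0.8182 / (0.85·0.8182 + 0.25·0.1818) ≈ 0.9387
After the link scanner='suspicious': P(spam) = 0.85·0.9387 / (0.85·0.9387 + 0.25·0.0613) ≈ 0.9811
After a keyword filter='flag': P(spam) = 0.25·0.9811 / (0.25·0.9811 + 0.1·0.0189) ≈ 0.9924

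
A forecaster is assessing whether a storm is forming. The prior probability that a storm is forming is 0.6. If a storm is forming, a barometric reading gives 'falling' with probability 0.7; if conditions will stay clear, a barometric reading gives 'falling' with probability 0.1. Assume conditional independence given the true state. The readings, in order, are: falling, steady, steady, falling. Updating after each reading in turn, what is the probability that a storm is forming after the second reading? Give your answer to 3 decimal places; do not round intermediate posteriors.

Each posterior becomes the prior for the next update.
After 'falling': P(storm) = 0.7·0.6000 / (0.7·0.6000 + 0.1·0.4000) ≈ 0.9130
After 'steady': P(storm) = 0.3·0.9130 / (0.3·0.9130 + 0.9·0.0870) ≈ 0.7778

0.778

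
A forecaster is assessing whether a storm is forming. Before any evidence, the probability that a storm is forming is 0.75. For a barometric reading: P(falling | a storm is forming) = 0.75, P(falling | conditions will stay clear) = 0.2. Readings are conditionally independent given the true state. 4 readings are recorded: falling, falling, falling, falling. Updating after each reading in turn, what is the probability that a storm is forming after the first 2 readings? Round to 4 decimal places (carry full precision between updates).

After 'falling': P(storm) = 0.75·0.7500 / (0.75·0.7500 + 0.2·0.2500) ≈ 0.9184
After 'falling': P(storm) = 0.75·0.9184 / (0.75·0.9184 + 0.2·0.0816) ≈ 0.9768

0.9768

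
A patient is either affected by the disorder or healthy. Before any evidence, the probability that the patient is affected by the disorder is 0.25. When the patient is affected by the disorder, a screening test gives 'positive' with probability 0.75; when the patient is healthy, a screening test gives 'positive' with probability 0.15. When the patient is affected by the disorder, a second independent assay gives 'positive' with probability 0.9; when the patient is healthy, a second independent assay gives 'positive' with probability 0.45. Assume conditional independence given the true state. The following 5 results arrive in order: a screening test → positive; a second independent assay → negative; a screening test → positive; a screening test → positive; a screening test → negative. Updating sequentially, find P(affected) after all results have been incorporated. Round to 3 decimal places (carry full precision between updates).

0.690

After a screening test='positive': P(affected) = 0.75·0.2500 / (0.75·0.2500 + 0.15·0.7500) ≈ 0.6250
After a second independent assay='negative': P(affected) = 0.1·0.6250 / (0.1·0.6250 + 0.55·0.3750) ≈ 0.2326
After a screening test='positive': P(affected) = 0.75·0.2326 / (0.75·0.2326 + 0.15·0.7674) ≈ 0.6024
After a screening test='positive': P(affected) = 0.75·0.6024 / (0.75·0.6024 + 0.15·0.3976) ≈ 0.8834
After a screening test='negative': P(affected) = 0.25·0.8834 / (0.25·0.8834 + 0.85·0.1166) ≈ 0.6902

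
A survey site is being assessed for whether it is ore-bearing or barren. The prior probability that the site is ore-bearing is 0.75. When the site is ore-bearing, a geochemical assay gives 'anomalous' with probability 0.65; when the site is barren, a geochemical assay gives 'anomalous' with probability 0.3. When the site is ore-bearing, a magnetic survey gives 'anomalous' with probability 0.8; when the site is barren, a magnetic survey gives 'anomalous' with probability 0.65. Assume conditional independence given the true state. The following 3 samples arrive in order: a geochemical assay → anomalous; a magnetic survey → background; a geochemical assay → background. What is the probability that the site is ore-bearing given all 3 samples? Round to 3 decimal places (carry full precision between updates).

0.650

Each posterior becomes the prior for the next update.
After a geochemical assay='anomalous': P(ore) = 0.65·0.7500 / (0.65·0.7500 + 0.3·0.2500) ≈ 0.8667
After a magnetic survey='background': P(ore) = 0.2·0.8667 / (0.2·0.8667 + 0.35·0.1333) ≈ 0.7879
After a geochemical assay='background': P(ore) = 0.35·0.7879 / (0.35·0.7879 + 0.7·0.2121) ≈ 0.6500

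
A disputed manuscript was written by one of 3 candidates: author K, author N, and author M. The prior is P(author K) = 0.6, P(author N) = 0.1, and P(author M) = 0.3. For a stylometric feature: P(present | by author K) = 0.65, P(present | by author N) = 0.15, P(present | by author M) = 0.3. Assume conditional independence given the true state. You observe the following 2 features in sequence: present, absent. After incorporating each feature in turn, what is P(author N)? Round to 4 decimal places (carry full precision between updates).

Each posterior becomes the prior for the next update.
After 'present': normaliser = 0.65·0.6000 + 0.15·0.1000 + 0.3·0.3000; P(author K) ≈ 0.7879, P(author N) ≈ 0.0303, P(author M) ≈ 0.1818
After 'absent': normaliser = 0.35·0.7879 + 0.85·0.0303 + 0.7·0.1818; P(author K) ≈ 0.6431, P(author N) ≈ 0.0601, P(author M) ≈ 0.2968

0.0601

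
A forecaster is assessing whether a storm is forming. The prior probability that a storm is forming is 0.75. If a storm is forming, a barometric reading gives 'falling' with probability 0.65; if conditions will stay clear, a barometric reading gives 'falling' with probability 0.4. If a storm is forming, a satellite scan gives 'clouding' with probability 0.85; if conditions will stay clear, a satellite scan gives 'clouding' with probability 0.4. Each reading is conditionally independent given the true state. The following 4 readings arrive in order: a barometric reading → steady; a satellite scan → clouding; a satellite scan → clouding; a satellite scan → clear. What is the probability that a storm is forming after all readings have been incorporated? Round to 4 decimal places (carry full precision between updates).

Each posterior becomes the prior for the next update.
After a barometric reading='steady': P(storm) = 0.35·0.7500 / (0.35·0.7500 + 0.6·0.2500) ≈ 0.6364
After a satellite scan='clouding': P(storm) = 0.85·0.6364 / (0.85·0.6364 + 0.4·0.3636) ≈ 0.7881
After a satellite scan='clouding': P(storm) = 0.85·0.7881 / (0.85·0.7881 + 0.4·0.2119) ≈ 0.8877
After a satellite scan='clear': P(storm) = 0.15·0.8877 / (0.15·0.8877 + 0.6·0.1123) ≈ 0.6639

0.6639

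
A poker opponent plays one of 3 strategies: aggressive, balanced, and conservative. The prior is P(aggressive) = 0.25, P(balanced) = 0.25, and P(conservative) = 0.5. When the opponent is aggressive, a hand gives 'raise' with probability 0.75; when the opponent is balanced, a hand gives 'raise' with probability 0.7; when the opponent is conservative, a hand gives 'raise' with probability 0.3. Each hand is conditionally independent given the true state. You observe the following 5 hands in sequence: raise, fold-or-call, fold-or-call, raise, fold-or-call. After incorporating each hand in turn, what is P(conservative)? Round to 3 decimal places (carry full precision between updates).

0.737

After 'raise': normaliser = 0.75·0.2500 + 0.7·0.2500 + 0.3·0.5000; P(aggressive) ≈ 0.3659, P(balanced) ≈ 0.3415, P(conservative) ≈ 0.2927
After 'fold-or-call': normaliser = 0.25·0.3659 + 0.3·0.3415 + 0.7·0.2927; P(aggressive) ≈ 0.2294, P(balanced) ≈ 0.2569, P(conservative) ≈ 0.5138
After 'fold-or-call': normaliser = 0.25·0.2294 + 0.3·0.2569 + 0.7·0.5138; P(aggressive) ≈ 0.1161, P(balanced) ≈ 0.1560, P(conservative) ≈ 0.7279
After 'raise': normaliser = 0.75·0.1161 + 0.7·0.1560 + 0.3·0.7279; P(aggressive) ≈ 0.2099, P(balanced) ≈ 0.2634, P(conservative) ≈ 0.5267
After 'fold-or-call': normaliser = 0.25·0.2099 + 0.3·0.2634 + 0.7·0.5267; P(aggressive) ≈ 0.1049, P(balanced) ≈ 0.1580, P(conservative) ≈ 0.7371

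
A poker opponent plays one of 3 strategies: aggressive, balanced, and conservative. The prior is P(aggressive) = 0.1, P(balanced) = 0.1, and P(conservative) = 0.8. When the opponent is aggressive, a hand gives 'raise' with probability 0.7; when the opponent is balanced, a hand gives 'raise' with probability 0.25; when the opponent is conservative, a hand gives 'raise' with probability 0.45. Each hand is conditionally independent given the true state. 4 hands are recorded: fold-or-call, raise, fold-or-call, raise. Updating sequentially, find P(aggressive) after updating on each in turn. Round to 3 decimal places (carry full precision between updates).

0.077

After 'fold-or-call': normaliser = 0.3·0.1000 + 0.75·0.1000 + 0.55·0.8000; P(aggressive) ≈ 0.0550, P(balanced) ≈ 0.1376, P(conservative) ≈ 0.8073
After 'raise': normaliser = 0.7·0.0550 + 0.25·0.1376 + 0.45·0.8073; P(aggressive) ≈ 0.0883, P(balanced) ≈ 0.0789, P(conservative) ≈ 0.8328
After 'fold-or-call': normaliser = 0.3·0.0883 + 0.75·0.0789 + 0.55·0.8328; P(aggressive) ≈ 0.0487, P(balanced) ≈ 0.1088, P(conservative) ≈ 0.8425
After 'raise': normaliser = 0.7·0.0487 + 0.25·0.1088 + 0.45·0.8425; P(aggressive) ≈ 0.0775, P(balanced) ≈ 0.0618, P(conservative) ≈ 0.8608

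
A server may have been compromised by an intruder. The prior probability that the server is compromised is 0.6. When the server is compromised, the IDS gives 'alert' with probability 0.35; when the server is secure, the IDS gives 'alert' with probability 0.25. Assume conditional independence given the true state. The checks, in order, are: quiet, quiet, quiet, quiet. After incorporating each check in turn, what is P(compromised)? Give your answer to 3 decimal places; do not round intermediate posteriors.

0.458

Each posterior becomes the prior for the next update.
After 'quiet': P(compromised) = 0.65·0.6000 / (0.65·0.6000 + 0.75·0.4000) ≈ 0.5652
After 'quiet': P(compromised) = 0.65·0.5652 / (0.65·0.5652 + 0.75·0.4348) ≈ 0.5298
After 'quiet': P(compromised) = 0.65·0.5298 / (0.65·0.5298 + 0.75·0.4702) ≈ 0.4940
After 'quiet': P(compromised) = 0.65·0.4940 / (0.65·0.4940 + 0.75·0.5060) ≈ 0.4584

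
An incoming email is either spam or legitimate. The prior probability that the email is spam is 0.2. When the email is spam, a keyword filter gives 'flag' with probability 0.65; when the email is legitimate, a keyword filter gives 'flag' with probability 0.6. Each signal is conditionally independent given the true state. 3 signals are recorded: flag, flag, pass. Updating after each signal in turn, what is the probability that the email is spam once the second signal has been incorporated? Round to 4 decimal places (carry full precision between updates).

Each posterior becomes the prior for the next update.
After 'flag': P(spam) = 0.65·0.2000 / (0.65·0.2000 + 0.6·0.8000) ≈ 0.2131
After 'flag': P(spam) = 0.65·0.2131 / (0.65·0.2131 + 0.6·0.7869) ≈ 0.2268

0.2268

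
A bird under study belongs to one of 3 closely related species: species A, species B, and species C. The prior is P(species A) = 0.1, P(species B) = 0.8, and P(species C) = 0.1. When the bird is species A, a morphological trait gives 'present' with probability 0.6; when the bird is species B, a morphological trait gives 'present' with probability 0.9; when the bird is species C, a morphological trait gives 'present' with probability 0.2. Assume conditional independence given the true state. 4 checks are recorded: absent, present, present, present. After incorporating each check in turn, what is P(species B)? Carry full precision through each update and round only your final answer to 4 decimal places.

0.8627

After 'absent': normaliser = 0.4·0.1000 + 0.1·0.8000 + 0.8·0.1000; P(species A) ≈ 0.2000, P(species B) ≈ 0.4000, P(species C) ≈ 0.4000
After 'present': normaliser = 0.6·0.2000 + 0.9·0.4000 + 0.2·0.4000; P(species A) ≈ 0.2143, P(species B) ≈ 0.6429, P(species C) ≈ 0.1429
After 'present': normaliser = 0.6·0.2143 + 0.9·0.6429 + 0.2·0.1429; P(species A) ≈ 0.1748, P(species B) ≈ 0.7864, P(species C) ≈ 0.0388
After 'present': normaliser = 0.6·0.1748 + 0.9·0.7864 + 0.2·0.0388; P(species A) ≈ 0.1278, P(species B) ≈ 0.8627, P(species C) ≈ 0.0095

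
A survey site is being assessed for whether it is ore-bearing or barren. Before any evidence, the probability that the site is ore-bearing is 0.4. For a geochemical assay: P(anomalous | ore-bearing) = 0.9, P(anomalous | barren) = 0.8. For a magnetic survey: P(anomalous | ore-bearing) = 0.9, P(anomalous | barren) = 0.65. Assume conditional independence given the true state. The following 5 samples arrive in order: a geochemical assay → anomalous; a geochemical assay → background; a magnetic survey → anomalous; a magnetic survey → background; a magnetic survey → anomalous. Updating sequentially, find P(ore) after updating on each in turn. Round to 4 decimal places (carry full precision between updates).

0.1704

Apply Bayes' rule sequentially, carrying P(ore) forward.
After a geochemical assay='anomalous': P(ore) = 0.9·0.4000 / (0.9·0.4000 + 0.8·0.6000) ≈ 0.4286
After a geochemical assay='background': P(ore) = 0.1·0.4286 / (0.1·0.4286 + 0.2·0.5714) ≈ 0.2727
After a magnetic survey='anomalous': P(ore) = 0.9·0.2727 / (0.9·0.2727 + 0.65·0.7273) ≈ 0.3418
After a magnetic survey='background': P(ore) = 0.1·0.3418 / (0.1·0.3418 + 0.35·0.6582) ≈ 0.1292
After a magnetic survey='anomalous': P(ore) = 0.9·0.1292 / (0.9·0.1292 + 0.65·0.8708) ≈ 0.1704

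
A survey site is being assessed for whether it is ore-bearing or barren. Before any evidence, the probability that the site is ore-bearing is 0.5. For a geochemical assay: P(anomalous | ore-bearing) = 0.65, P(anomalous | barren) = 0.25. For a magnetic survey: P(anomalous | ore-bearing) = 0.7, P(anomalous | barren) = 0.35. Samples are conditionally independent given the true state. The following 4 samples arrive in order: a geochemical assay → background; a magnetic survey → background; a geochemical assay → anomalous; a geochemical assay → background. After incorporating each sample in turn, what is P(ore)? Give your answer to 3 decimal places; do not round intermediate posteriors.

Each posterior becomes the prior for the next update.
After a geochemical assay='background': P(ore) = 0.35·0.5000 / (0.35·0.5000 + 0.75·0.5000) ≈ 0.3182
After a magnetic survey='background': P(ore) = 0.3·0.3182 / (0.3·0.3182 + 0.65·0.6818) ≈ 0.1772
After a geochemical assay='anomalous': P(ore) = 0.65·0.1772 / (0.65·0.1772 + 0.25·0.8228) ≈ 0.3590
After a geochemical assay='background': P(ore) = 0.35·0.3590 / (0.35·0.3590 + 0.75·0.6410) ≈ 0.2072

0.207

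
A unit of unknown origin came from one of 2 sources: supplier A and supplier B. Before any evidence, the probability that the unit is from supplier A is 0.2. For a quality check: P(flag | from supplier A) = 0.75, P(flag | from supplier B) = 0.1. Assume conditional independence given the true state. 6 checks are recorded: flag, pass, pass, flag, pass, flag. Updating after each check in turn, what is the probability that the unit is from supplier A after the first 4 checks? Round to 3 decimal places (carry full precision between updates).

After 'flag': P(supplier A) = 0.75·0.2000 / (0.75·0.2000 + 0.1·0.8000) ≈ 0.6522
After 'pass': P(supplier A) = 0.25·0.6522 / (0.25·0.6522 + 0.9·0.3478) ≈ 0.3425
After 'pass': P(supplier A) = 0.25·0.3425 / (0.25·0.3425 + 0.9·0.6575) ≈ 0.1264
After 'flag': P(supplier A) = 0.75·0.1264 / (0.75·0.1264 + 0.1·0.8736) ≈ 0.5204

0.520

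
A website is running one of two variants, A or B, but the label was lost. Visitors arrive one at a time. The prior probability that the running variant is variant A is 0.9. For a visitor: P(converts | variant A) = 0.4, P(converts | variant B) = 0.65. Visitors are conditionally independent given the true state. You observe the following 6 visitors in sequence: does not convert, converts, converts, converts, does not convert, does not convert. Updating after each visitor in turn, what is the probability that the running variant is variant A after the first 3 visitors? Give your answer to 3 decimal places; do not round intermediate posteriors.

0.854

Each posterior becomes the prior for the next update.
After 'does not convert': P(A) = 0.6·0.9000 / (0.6·0.9000 + 0.35·0.1000) ≈ 0.9391
After 'converts': P(A) = 0.4·0.9391 / (0.4·0.9391 + 0.65·0.0609) ≈ 0.9047
After 'converts': P(A) = 0.4·0.9047 / (0.4·0.9047 + 0.65·0.0953) ≈ 0.8539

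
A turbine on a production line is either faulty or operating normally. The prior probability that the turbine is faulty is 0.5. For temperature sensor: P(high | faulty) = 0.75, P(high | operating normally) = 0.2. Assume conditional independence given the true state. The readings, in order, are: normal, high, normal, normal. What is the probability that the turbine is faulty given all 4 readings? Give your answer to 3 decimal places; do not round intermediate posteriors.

After 'normal': P(faulty) = 0.25·0.5000 / (0.25·0.5000 + 0.8·0.5000) ≈ 0.2381
After 'high': P(faulty) = 0.75·0.2381 / (0.75·0.2381 + 0.2·0.7619) ≈ 0.5396
After 'normal': P(faulty) = 0.25·0.5396 / (0.25·0.5396 + 0.8·0.4604) ≈ 0.2680
After 'normal': P(faulty) = 0.25·0.2680 / (0.25·0.2680 + 0.8·0.7320) ≈ 0.1027

0.103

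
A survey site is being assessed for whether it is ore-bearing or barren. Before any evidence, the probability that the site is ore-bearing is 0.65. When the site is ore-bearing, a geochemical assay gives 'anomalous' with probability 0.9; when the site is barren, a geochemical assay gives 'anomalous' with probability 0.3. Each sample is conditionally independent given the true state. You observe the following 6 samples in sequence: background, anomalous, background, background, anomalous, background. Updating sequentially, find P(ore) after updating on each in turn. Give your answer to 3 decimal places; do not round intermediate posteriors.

After 'background': P(ore) = 0.1·0.6500 / (0.1·0.6500 + 0.7·0.3500) ≈ 0.2097
After 'anomalous': P(ore) = 0.9·0.2097 / (0.9·0.2097 + 0.3·0.7903) ≈ 0.4432
After 'background': P(ore) = 0.1·0.4432 / (0.1·0.4432 + 0.7·0.5568) ≈ 0.1021
After 'background': P(ore) = 0.1·0.1021 / (0.1·0.1021 + 0.7·0.8979) ≈ 0.0160
After 'anomalous': P(ore) = 0.9·0.0160 / (0.9·0.0160 + 0.3·0.9840) ≈ 0.0465
After 'background': P(ore) = 0.1·0.0465 / (0.1·0.0465 + 0.7·0.9535) ≈ 0.0069

0.007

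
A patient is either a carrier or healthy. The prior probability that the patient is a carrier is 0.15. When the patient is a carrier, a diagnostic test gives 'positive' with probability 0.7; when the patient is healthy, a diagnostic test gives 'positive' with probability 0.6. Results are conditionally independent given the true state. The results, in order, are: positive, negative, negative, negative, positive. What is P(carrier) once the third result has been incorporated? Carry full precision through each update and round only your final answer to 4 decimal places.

0.1038

Each posterior becomes the prior for the next update.
After 'positive': P(carrier) = 0.7·0.1500 / (0.7·0.1500 + 0.6·0.8500) ≈ 0.1707
After 'negative': P(carrier) = 0.3·0.1707 / (0.3·0.1707 + 0.4·0.8293) ≈ 0.1338
After 'negative': P(carrier) = 0.3·0.1338 / (0.3·0.1338 + 0.4·0.8662) ≈ 0.1038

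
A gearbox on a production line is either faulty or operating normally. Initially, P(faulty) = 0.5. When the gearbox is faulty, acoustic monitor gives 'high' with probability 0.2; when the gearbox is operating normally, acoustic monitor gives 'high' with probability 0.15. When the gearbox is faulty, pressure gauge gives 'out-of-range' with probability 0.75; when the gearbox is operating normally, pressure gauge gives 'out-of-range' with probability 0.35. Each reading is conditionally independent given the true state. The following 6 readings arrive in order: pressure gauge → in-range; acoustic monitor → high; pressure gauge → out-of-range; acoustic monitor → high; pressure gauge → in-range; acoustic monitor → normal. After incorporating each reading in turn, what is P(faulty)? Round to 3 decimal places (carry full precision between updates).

0.347

After pressure gauge='in-range': P(faulty) = 0.25·0.5000 / (0.25·0.5000 + 0.65·0.5000) ≈ 0.2778
After acoustic monitor='high': P(faulty) = 0.2·0.2778 / (0.2·0.2778 + 0.15·0.7222) ≈ 0.3390
After pressure gauge='out-of-range': P(faulty) = 0.75·0.3390 / (0.75·0.3390 + 0.35·0.6610) ≈ 0.5236
After acoustic monitor='high': P(faulty) = 0.2·0.5236 / (0.2·0.5236 + 0.15·0.4764) ≈ 0.5944
After pressure gauge='in-range': P(faulty) = 0.25·0.5944 / (0.25·0.5944 + 0.65·0.4056) ≈ 0.3604
After acoustic monitor='normal': P(faulty) = 0.8·0.3604 / (0.8·0.3604 + 0.85·0.6396) ≈ 0.3466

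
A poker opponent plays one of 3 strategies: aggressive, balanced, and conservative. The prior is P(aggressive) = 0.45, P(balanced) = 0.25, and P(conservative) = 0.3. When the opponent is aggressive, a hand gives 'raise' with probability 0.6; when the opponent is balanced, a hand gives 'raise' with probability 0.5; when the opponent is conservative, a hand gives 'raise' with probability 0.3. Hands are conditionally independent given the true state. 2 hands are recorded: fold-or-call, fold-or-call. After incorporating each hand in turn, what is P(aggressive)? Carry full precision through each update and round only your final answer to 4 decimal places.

After 'fold-or-call': normaliser = 0.4·0.4500 + 0.5·0.2500 + 0.7·0.3000; P(aggressive) ≈ 0.3495, P(balanced) ≈ 0.2427, P(conservative) ≈ 0.4078
After 'fold-or-call': normaliser = 0.4·0.3495 + 0.5·0.2427 + 0.7·0.4078; P(aggressive) ≈ 0.2558, P(balanced) ≈ 0.2220, P(conservative) ≈ 0.5222

0.2558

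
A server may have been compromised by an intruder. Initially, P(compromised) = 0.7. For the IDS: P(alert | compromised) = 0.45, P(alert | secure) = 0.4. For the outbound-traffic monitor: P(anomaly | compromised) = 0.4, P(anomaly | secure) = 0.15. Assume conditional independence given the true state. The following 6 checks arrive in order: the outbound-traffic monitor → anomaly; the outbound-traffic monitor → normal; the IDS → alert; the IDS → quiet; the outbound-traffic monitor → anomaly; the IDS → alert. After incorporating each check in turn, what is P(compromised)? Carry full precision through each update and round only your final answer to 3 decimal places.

0.931

After the outbound-traffic monitor='anomaly': P(compromised) = 0.4·0.7000 / (0.4·0.7000 + 0.15·0.3000) ≈ 0.8615
After the outbound-traffic monitor='normal': P(compromised) = 0.6·0.8615 / (0.6·0.8615 + 0.85·0.1385) ≈ 0.8145
After the IDS='alert': P(compromised) = 0.45·0.8145 / (0.45·0.8145 + 0.4·0.1855) ≈ 0.8317
After the IDS='quiet': P(compromised) = 0.55·0.8317 / (0.55·0.8317 + 0.6·0.1683) ≈ 0.8191
After the outbound-traffic monitor='anomaly': P(compromised) = 0.4·0.8191 / (0.4·0.8191 + 0.15·0.1809) ≈ 0.9235
After the IDS='alert': P(compromised) = 0.45·0.9235 / (0.45·0.9235 + 0.4·0.0765) ≈ 0.9315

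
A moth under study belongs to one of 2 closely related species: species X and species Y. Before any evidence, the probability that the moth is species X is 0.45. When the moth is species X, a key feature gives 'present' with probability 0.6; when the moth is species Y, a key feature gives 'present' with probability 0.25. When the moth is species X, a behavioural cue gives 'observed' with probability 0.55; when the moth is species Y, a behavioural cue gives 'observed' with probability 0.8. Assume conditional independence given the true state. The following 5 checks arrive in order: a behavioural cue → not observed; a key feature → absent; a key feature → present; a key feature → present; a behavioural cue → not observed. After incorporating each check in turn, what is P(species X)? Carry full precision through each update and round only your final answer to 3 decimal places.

After a behavioural cue='not observed': P(species X) = 0.45·0.4500 / (0.45·0.4500 + 0.2·0.5500) ≈ 0.6480
After a key feature='absent': P(species X) = 0.4·0.6480 / (0.4·0.6480 + 0.75·0.3520) ≈ 0.4954
After a key feature='present': P(species X) = 0.6·0.4954 / (0.6·0.4954 + 0.25·0.5046) ≈ 0.7021
After a key feature='present': P(species X) = 0.6·0.7021 / (0.6·0.7021 + 0.25·0.2979) ≈ 0.8497
After a behavioural cue='not observed': P(species X) = 0.45·0.8497 / (0.45·0.8497 + 0.2·0.1503) ≈ 0.9271

0.927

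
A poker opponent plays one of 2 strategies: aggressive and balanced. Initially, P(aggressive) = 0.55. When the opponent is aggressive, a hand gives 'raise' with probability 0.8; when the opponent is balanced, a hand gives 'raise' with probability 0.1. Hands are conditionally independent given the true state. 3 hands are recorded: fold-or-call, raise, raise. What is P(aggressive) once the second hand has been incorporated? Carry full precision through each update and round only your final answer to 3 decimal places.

0.685

Each posterior becomes the prior for the next update.
After 'fold-or-call': P(aggressive) = 0.2·0.5500 / (0.2·0.5500 + 0.9·0.4500) ≈ 0.2136
After 'raise': P(aggressive) = 0.8·0.2136 / (0.8·0.2136 + 0.1·0.7864) ≈ 0.6848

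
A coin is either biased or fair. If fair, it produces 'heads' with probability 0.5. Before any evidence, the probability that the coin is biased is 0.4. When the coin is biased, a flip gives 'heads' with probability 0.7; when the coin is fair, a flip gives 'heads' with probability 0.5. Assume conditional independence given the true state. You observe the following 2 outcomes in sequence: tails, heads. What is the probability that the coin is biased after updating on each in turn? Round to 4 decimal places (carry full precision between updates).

Apply Bayes' rule sequentially, carrying P(biased) forward.
After 'tails': P(biased) = 0.3·0.4000 / (0.3·0.4000 + 0.5·0.6000) ≈ 0.2857
After 'heads': P(biased) = 0.7·0.2857 / (0.7·0.2857 + 0.5·0.7143) ≈ 0.3590

0.3590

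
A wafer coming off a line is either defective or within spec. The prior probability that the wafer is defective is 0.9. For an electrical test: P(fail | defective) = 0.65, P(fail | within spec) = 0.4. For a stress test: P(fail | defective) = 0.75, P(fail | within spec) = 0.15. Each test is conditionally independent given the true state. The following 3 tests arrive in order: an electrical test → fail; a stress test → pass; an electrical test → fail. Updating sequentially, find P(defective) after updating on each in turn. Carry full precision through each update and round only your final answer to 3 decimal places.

After an electrical test='fail': P(defective) = 0.65·0.9000 / (0.65·0.9000 + 0.4·0.1000) ≈ 0.9360
After a stress test='pass': P(defective) = 0.25·0.9360 / (0.25·0.9360 + 0.85·0.0640) ≈ 0.8114
After an electrical test='fail': P(defective) = 0.65·0.8114 / (0.65·0.8114 + 0.4·0.1886) ≈ 0.8748

0.875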